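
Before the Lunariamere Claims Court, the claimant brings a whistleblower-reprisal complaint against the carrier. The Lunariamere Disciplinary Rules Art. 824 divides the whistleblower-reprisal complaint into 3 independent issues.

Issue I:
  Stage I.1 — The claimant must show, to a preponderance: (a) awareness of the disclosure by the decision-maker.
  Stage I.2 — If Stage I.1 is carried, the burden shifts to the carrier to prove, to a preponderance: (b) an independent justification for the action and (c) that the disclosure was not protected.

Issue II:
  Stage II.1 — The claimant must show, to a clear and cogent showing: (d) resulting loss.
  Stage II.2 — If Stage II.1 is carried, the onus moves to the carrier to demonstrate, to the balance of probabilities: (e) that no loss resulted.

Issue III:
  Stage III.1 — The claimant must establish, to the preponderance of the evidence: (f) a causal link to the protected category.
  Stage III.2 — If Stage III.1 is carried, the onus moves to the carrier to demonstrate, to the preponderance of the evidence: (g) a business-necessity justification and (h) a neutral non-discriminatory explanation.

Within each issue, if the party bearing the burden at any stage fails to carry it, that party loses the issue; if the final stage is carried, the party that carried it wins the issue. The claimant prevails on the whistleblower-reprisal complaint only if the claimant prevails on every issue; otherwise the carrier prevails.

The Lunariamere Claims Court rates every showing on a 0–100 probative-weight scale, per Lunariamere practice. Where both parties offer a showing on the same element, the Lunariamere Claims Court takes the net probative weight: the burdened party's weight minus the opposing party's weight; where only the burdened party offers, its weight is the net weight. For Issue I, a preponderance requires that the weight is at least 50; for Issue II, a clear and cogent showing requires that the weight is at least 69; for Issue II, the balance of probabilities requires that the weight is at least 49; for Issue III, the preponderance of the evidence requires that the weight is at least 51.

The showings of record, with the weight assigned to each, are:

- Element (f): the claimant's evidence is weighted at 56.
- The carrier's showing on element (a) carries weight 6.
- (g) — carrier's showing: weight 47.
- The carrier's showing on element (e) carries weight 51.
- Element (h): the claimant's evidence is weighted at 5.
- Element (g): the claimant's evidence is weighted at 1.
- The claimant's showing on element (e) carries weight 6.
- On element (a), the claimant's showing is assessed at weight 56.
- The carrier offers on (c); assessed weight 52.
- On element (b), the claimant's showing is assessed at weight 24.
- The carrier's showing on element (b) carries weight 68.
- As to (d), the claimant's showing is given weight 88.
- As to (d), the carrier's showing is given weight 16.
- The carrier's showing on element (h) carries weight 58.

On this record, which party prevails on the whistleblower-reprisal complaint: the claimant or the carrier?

— Issue I —
Stage I.1 — burden on claimant; standard: a preponderance (weight is at least 50).
    (a): 56 − 6 = 50 ≥ 50 [met]
  The claimant carries Stage I.1; the carrier now bears the burden.
Stage I.2 — burden on carrier; standard: a preponderance (weight is at least 50).
    (b): 68 − 24 = 44 < 50 [not met]
    (c): 52 ≥ 50 [met]
  Not every element is met, so the carrier fails to carry Stage I.2.
So the claimant prevails on this issue.
— Issue II —
Stage II.1 (claimant, a clear and cogent showing, weight is at least 69): (d) net 88−16=72 ≥ 69 — meets.
  The claimant carries Stage II.1; the carrier now bears the burden.
Stage II.2 (carrier, the balance of probabilities, weight is at least 49): (e) net 51−6=45 < 49 — fails.
  The carrier does not carry Stage II.2.
The analysis ends at Stage II.2; the claimant prevails on this issue.
— Issue III —
Stage III.1 (claimant, the preponderance of the evidence, weight is at least 51): (f) 56 ≥ 51 — meets.
  All elements met. The burden passes to the carrier.
Stage III.2 (carrier, the preponderance of the evidence, weight is at least 51): (g) net 47−1=46 < 51 — fails; (h) net 58−5=53 ≥ 51 — meets.
  Not every element is met, so the carrier fails to carry Stage III.2.
The analysis ends at Stage III.2; the claimant prevails on this issue.
Per-issue: Issue I → claimant; Issue II → claimant; Issue III → claimant. The claimant must prevail on every issue; overall, the claimant prevails.

claimant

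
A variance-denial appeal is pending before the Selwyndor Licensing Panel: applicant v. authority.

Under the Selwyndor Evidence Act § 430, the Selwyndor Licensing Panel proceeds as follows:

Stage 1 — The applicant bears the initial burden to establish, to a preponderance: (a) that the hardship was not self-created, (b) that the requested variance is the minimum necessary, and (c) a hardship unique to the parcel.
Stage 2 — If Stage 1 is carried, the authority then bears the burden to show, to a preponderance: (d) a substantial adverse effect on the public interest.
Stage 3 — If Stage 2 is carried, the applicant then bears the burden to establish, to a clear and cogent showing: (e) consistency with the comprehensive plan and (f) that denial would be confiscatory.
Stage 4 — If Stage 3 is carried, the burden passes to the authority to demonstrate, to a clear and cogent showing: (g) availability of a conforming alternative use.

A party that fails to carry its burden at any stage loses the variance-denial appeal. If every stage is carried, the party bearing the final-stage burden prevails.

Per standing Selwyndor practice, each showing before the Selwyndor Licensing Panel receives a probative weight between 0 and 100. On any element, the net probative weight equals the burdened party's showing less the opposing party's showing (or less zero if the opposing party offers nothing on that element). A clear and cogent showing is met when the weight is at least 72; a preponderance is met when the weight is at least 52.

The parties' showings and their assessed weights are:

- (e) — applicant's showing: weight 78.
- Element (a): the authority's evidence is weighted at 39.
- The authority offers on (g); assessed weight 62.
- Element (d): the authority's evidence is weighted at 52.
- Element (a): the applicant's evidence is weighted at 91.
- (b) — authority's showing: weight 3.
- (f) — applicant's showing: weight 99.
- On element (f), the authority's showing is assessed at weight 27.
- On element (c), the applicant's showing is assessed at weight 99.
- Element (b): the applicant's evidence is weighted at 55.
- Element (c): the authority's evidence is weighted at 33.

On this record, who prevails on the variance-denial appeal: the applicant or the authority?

applicant

Stage 1 (applicant, a preponderance, weight is at least 52): (a) net 91−39=52 ≥ 52 — meets; (b) net 55−3=52 ≥ 52 — meets; (c) net 99−33=66 ≥ 52 — meets.
  The applicant carries Stage 1; the authority now bears the burden.
Stage 2 (authority, a preponderance, weight is at least 52): (d) 52 ≥ 52 — meets.
  The authority carries Stage 2; the applicant now bears the burden.
Stage 3 (applicant, a clear and cogent showing, weight is at least 72): (e) 78 ≥ 72 — meets; (f) net 99−27=72 ≥ 72 — meets.
  All elements met. The burden passes to the authority.
Stage 4 (authority, a clear and cogent showing, weight is at least 72): (g) 62 < 72 — fails.
  The authority does not carry Stage 4.
The analysis ends at Stage 4; the applicant prevails.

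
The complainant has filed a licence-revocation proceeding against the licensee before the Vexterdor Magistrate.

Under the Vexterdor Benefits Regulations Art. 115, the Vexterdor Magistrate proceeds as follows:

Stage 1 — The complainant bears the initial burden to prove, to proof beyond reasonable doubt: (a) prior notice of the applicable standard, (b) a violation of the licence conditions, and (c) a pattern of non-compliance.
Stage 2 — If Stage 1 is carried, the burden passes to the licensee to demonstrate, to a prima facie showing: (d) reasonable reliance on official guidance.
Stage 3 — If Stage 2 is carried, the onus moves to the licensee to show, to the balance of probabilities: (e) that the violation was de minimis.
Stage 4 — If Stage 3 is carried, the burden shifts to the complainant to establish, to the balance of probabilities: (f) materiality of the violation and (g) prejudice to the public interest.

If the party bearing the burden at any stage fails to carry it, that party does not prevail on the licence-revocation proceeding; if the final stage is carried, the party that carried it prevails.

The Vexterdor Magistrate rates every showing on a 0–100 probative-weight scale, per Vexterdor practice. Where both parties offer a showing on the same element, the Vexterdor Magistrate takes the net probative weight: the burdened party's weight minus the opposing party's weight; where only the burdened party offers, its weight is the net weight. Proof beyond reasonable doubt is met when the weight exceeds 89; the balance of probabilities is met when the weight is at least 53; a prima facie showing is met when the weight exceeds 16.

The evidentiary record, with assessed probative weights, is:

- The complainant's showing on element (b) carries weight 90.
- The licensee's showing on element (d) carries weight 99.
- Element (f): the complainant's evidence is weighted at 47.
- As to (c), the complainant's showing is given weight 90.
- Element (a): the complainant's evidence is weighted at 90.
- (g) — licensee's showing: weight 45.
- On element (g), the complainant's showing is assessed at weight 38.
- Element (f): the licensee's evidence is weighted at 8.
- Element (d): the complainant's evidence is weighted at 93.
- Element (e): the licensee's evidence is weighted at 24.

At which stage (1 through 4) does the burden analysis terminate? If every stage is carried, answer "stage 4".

stage 2

Stage 1 (complainant, proof beyond reasonable doubt, weight exceeds 89): (a) 90 > 89 — meets; (b) 90 > 89 — meets; (c) 90 > 89 — meets.
  The complainant carries Stage 1; the licensee now bears the burden.
Stage 2 (licensee, a prima facie showing, weight exceeds 16): (d) net 99−93=6 ≤ 16 — fails.
  Not every element is met, so the licensee fails to carry Stage 2.
So the complainant prevails.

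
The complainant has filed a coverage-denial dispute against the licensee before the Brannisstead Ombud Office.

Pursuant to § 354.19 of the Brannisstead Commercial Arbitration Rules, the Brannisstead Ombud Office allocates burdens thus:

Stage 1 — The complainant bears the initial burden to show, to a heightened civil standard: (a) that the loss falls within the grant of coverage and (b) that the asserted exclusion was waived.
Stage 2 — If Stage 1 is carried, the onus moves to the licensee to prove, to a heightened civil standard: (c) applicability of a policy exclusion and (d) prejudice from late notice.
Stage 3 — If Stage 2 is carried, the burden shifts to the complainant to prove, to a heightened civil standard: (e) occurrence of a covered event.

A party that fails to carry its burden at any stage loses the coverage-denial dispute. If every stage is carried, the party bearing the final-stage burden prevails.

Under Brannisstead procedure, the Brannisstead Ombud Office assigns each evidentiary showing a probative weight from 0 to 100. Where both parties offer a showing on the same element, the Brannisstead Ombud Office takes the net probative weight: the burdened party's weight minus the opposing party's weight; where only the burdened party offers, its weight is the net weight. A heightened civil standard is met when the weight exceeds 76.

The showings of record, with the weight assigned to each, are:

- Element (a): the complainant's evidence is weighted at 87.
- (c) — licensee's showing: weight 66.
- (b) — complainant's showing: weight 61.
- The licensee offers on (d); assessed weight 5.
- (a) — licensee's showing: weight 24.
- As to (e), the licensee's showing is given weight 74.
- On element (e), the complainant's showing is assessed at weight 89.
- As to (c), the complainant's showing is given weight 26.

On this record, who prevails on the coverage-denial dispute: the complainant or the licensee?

licensee

At Stage 1 the complainant must meet a heightened civil standard (weight exceeds 76): on (a) the weight is 87 less the opposing 24 gives net 63, ≤ 76, so (a) does not meet the standard; on (b) the weight is 61, ≤ 76, so (b) does not meet the standard.
  Not every element is met, so the complainant fails to carry Stage 1.
The licensee prevails.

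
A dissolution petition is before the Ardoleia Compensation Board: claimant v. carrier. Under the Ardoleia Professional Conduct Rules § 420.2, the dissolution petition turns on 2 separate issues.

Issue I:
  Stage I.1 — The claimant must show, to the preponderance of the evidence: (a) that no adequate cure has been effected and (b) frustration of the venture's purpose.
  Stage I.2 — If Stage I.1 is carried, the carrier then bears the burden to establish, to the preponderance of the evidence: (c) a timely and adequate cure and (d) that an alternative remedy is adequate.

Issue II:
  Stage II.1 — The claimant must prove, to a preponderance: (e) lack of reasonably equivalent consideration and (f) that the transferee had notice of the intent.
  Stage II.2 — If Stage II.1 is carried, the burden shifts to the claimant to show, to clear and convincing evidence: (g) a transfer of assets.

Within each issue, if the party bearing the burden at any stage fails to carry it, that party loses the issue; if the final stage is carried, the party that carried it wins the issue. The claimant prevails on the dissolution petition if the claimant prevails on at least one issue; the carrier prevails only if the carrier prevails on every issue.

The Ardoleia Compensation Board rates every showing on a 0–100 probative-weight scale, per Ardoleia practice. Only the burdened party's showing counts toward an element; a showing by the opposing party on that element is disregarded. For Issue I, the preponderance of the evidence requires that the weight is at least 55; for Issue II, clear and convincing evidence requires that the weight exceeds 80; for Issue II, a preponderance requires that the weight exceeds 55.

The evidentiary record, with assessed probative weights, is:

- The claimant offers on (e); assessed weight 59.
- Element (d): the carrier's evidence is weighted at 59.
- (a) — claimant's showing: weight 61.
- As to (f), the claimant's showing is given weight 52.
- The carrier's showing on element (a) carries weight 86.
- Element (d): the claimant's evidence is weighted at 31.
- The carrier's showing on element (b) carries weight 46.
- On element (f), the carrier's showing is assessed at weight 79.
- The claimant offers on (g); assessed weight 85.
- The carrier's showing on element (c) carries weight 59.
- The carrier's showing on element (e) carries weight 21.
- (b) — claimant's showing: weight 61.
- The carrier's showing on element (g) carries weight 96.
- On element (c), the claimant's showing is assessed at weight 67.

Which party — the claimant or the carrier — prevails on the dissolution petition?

— Issue I —
At Stage I.1 the claimant must meet the preponderance of the evidence (weight is at least 55): on (a) the weight is 61 (the carrier's 86 is given no effect), which does reach 55, so (a) meets the standard; on (b) the weight is 61 (the carrier's 46 is given no effect), ≥ 55, so (b) meets the standard.
  Stage I.1 is satisfied; the onus moves to the carrier.
At Stage I.2 the carrier must meet the preponderance of the evidence (weight is at least 55): on (c) the weight is 59 (the claimant's 67 is given no effect), which does reach 55, so (c) meets the standard; on (d) the weight is 59 (the claimant's 31 is given no effect), which does reach 55, so (d) meets the standard.
  The carrier carries the last stage.
Every stage carried; the carrier prevails on this issue.
— Issue II —
At Stage II.1 the claimant must meet a preponderance (weight exceeds 55): on (e) the weight is 59 (the carrier's 21 is given no effect), > 55, so (e) meets the standard; on (f) the weight is 52 (the carrier's 79 is given no effect), ≤ 55, so (f) does not meet the standard.
  The claimant does not carry Stage II.1.
The analysis ends at Stage II.1; the carrier prevails on this issue.
Per-issue: Issue I → carrier; Issue II → carrier. The claimant must prevail on at least one issue; overall, the carrier prevails.

carrier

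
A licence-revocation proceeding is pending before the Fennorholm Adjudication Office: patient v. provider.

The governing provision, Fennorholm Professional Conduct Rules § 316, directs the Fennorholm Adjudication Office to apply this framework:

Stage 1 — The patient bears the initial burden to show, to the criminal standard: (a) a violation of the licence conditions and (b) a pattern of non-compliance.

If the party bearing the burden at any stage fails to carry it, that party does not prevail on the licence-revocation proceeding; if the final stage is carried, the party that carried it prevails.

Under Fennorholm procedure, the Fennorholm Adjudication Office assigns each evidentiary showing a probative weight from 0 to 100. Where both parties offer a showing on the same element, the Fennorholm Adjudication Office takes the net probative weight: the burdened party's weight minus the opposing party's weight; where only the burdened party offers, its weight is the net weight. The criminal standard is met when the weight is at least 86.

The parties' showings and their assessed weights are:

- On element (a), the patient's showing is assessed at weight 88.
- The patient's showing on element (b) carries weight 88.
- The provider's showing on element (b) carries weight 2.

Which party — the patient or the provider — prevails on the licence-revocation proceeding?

At Stage 1 the patient must meet the criminal standard (weight is at least 86): on (a) the weight is 88, which does reach 86, so (a) meets the standard; on (b) the weight is 88 less the opposing 2 gives net 86, which does reach 86, so (b) meets the standard.
  The patient carries the last stage.
With every stage satisfied, the patient prevails.

patient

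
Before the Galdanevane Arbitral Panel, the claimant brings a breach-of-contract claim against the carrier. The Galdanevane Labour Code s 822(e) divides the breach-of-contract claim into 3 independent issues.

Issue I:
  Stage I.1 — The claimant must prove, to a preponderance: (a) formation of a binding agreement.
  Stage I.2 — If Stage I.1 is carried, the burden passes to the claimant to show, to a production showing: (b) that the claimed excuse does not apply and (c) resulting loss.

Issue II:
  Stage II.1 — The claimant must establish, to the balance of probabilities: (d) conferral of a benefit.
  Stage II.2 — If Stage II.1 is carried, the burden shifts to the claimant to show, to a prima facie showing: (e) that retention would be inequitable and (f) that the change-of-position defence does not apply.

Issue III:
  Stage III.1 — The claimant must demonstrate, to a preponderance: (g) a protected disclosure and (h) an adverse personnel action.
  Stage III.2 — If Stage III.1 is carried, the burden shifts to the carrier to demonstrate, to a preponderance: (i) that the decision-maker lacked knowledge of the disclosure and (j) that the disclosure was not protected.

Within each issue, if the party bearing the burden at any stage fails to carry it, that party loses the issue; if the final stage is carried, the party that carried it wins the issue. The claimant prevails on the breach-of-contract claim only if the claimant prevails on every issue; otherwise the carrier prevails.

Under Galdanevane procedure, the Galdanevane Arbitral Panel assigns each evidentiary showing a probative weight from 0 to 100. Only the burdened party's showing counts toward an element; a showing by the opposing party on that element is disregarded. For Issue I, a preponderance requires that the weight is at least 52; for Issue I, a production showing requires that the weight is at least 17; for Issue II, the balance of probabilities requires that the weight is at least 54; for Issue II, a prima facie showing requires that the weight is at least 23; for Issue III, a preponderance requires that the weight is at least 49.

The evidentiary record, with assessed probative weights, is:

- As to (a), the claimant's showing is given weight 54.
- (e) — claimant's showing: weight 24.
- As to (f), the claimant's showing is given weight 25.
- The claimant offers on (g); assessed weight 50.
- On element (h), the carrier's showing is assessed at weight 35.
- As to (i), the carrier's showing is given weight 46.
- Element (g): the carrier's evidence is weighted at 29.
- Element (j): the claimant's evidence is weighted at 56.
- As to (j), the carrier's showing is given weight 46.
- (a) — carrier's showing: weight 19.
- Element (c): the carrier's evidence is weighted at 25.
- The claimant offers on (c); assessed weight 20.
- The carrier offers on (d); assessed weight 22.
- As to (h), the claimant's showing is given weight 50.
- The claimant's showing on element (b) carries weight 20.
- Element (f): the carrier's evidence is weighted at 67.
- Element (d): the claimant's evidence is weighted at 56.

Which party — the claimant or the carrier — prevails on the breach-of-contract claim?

— Issue I —
Stage I.1 (claimant, a preponderance, weight is at least 52): (a) 54 (carrier's 19 disregarded) ≥ 52 — meets.
  All elements met. The claimant retains the burden for Stage I.2.
Stage I.2 (claimant, a production showing, weight is at least 17): (b) 20 ≥ 17 — meets; (c) 20 (carrier's 25 disregarded) ≥ 17 — meets.
  The claimant carries the last stage.
With every stage satisfied, the claimant prevails on this issue.
— Issue II —
At Stage II.1 the claimant must meet the balance of probabilities (weight is at least 54): on (d) the weight is 56 (the carrier's 22 is given no effect), which does reach 54, so (d) meets the standard.
  Stage II.1 is satisfied; the claimant continues to bear the burden.
At Stage II.2 the claimant must meet a prima facie showing (weight is at least 23): on (e) the weight is 24, ≥ 23, so (e) meets the standard; on (f) the weight is 25 (the carrier's 67 is given no effect), ≥ 23, so (f) meets the standard.
  Stage II.2 carried; the final stage is satisfied.
Every stage carried; the claimant prevails on this issue.
— Issue III —
Stage III.1 — burden on claimant; standard: a preponderance (weight is at least 49).
    (g): 50 (carrier's 29 disregarded) ≥ 49 [met]
    (h): 50 (carrier's 35 disregarded) ≥ 49 [met]
  Stage III.1 carried; the burden shifts to the carrier.
Stage III.2 — burden on carrier; standard: a preponderance (weight is at least 49).
    (i): 46 < 49 [not met]
    (j): 46 (claimant's 56 disregarded) < 49 [not met]
  Stage III.2 not carried; the carrier fails its burden.
So the claimant prevails on this issue.
Per-issue: Issue I → claimant; Issue II → claimant; Issue III → claimant. The claimant must prevail on every issue; overall, the claimant prevails.

claimant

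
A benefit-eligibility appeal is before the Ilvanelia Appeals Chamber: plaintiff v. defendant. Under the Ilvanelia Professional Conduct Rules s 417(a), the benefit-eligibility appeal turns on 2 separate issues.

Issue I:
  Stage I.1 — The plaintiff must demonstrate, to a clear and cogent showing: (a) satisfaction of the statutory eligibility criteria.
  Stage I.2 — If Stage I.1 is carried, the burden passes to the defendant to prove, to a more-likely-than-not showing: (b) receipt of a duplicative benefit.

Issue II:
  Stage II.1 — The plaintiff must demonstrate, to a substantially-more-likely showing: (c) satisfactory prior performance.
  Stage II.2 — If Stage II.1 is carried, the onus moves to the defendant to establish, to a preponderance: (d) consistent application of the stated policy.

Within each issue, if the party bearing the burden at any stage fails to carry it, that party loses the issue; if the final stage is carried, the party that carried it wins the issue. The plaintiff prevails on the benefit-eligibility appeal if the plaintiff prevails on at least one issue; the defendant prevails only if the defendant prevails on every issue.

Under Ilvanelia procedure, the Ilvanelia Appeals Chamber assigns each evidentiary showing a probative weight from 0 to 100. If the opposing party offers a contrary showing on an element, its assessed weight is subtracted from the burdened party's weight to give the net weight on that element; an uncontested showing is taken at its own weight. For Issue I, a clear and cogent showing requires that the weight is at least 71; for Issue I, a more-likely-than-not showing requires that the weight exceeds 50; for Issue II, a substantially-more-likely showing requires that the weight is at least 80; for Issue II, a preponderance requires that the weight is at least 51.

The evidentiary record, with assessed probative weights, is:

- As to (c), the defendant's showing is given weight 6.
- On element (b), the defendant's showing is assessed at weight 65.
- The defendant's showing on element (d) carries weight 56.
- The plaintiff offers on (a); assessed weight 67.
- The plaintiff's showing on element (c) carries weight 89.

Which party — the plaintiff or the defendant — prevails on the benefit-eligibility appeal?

defendant

— Issue I —
At Stage I.1 the plaintiff must meet a clear and cogent showing (weight is at least 71): on (a) the weight is 67, which does not reach 71, so (a) does not meet the standard.
  Not every element is met, so the plaintiff fails to carry Stage I.1.
The analysis ends at Stage I.1; the defendant prevails on this issue.
— Issue II —
At Stage II.1 the plaintiff must meet a substantially-more-likely showing (weight is at least 80): on (c) the weight is 89 less the opposing 6 gives net 83, ≥ 80, so (c) meets the standard.
  All elements met. The burden passes to the defendant.
At Stage II.2 the defendant must meet a preponderance (weight is at least 51): on (d) the weight is 56, which does reach 51, so (d) meets the standard.
  All elements met at the final stage.
Every stage carried; the defendant prevails on this issue.
Per-issue: Issue I → defendant; Issue II → defendant. The plaintiff must prevail on at least one issue; overall, the defendant prevails.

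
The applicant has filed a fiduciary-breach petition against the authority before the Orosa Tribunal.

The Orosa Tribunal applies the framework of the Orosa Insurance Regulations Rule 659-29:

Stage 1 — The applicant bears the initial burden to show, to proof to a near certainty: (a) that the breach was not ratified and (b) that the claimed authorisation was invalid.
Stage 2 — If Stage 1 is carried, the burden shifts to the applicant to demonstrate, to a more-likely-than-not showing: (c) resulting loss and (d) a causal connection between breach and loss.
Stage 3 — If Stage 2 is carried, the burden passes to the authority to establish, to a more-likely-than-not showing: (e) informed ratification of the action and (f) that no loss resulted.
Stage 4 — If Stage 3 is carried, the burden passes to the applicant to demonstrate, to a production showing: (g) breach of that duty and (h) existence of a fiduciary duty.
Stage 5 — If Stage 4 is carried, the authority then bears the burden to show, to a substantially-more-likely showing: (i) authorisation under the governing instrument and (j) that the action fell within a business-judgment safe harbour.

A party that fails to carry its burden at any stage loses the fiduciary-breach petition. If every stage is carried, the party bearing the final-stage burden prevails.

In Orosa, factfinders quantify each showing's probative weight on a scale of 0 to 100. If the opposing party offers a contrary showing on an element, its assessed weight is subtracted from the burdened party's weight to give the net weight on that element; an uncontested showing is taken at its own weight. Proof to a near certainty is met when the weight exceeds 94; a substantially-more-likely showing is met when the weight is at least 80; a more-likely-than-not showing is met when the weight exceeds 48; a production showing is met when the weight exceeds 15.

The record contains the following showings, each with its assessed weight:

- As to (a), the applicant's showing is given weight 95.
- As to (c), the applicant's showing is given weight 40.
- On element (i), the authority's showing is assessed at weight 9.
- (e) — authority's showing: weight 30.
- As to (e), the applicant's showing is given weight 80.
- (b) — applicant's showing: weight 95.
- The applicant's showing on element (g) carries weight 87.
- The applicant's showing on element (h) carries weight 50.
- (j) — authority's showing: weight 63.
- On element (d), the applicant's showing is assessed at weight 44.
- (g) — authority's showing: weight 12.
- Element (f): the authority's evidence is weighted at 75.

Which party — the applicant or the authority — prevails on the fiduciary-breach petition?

authority

Stage 1 — burden on applicant; standard: proof to a near certainty (weight exceeds 94).
    (a): 95 > 94 [met]
    (b): 95 > 94 [met]
  Stage 1 carried; the burden remains with the applicant.
Stage 2 — burden on applicant; standard: a more-likely-than-not showing (weight exceeds 48).
    (c): 40 ≤ 48 [not met]
    (d): 44 ≤ 48 [not met]
  Stage 2 not carried; the applicant fails its burden.
The analysis ends at Stage 2; the authority prevails.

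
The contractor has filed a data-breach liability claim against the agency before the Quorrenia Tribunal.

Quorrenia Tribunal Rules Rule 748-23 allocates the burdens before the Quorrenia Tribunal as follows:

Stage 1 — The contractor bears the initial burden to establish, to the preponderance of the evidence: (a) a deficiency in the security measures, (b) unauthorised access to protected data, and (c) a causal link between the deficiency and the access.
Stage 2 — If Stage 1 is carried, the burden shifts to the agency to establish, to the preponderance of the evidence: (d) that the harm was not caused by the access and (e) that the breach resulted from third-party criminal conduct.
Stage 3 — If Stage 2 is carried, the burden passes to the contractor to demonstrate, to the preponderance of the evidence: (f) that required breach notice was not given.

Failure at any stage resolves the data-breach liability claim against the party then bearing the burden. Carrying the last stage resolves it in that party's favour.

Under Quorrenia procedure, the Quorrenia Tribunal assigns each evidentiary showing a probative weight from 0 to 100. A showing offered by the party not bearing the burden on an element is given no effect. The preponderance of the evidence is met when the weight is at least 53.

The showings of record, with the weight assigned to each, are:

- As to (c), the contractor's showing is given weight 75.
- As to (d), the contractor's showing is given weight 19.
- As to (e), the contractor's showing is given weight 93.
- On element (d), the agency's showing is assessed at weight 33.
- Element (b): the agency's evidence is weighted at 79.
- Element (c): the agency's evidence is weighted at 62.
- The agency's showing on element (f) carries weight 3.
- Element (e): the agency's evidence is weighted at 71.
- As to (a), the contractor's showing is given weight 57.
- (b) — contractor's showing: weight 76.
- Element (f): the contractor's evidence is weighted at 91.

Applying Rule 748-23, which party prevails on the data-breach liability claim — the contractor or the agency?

Stage 1 (contractor, the preponderance of the evidence, weight is at least 53): (a) 57 ≥ 53 — meets; (b) 76 (agency's 79 disregarded) ≥ 53 — meets; (c) 75 (agency's 62 disregarded) ≥ 53 — meets.
  Stage 1 carried; the burden shifts to the agency.
Stage 2 (agency, the preponderance of the evidence, weight is at least 53): (d) 33 (contractor's 19 disregarded) < 53 — fails; (e) 71 (contractor's 93 disregarded) ≥ 53 — meets.
  Stage 2 not carried; the agency fails its burden.
So the contractor prevails.

contractor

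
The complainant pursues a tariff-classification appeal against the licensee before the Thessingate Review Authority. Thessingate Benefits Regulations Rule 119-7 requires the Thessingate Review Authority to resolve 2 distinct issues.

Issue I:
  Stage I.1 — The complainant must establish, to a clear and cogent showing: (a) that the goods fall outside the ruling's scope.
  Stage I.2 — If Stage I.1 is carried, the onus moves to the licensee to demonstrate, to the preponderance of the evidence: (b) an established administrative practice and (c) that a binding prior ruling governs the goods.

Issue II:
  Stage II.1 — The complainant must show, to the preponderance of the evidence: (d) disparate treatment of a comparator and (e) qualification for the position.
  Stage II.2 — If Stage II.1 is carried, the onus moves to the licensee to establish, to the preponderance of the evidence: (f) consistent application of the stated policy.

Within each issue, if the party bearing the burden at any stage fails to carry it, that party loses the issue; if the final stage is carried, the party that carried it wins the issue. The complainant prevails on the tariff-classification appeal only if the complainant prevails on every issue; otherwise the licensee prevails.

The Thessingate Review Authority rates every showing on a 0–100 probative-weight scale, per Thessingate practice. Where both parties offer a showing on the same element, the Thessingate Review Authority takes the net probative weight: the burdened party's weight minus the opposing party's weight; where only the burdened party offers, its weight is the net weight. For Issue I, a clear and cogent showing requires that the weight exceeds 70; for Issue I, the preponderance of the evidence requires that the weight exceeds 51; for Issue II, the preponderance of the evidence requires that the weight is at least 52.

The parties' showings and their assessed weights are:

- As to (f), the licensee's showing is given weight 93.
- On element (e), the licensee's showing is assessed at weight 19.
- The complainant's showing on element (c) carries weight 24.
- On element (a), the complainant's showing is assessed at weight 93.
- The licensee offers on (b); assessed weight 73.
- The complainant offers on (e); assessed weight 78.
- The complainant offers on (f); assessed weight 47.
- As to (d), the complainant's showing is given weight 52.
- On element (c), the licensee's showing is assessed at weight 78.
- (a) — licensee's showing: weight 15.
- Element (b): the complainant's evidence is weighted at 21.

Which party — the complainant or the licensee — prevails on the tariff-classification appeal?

licensee

— Issue I —
Stage I.1 (complainant, a clear and cogent showing, weight exceeds 70): (a) net 93−15=78 > 70 — meets.
  Stage I.1 is satisfied; the onus moves to the licensee.
Stage I.2 (licensee, the preponderance of the evidence, weight exceeds 51): (b) net 73−21=52 > 51 — meets; (c) net 78−24=54 > 51 — meets.
  Stage I.2 carried; the final stage is satisfied.
All stages carried — the licensee prevails on this issue.
— Issue II —
Stage II.1 — burden on complainant; standard: the preponderance of the evidence (weight is at least 52).
    (d): 52 ≥ 52 [met]
    (e): 78 − 19 = 59 ≥ 52 [met]
  The complainant carries Stage II.1; the licensee now bears the burden.
Stage II.2 — burden on licensee; standard: the preponderance of the evidence (weight is at least 52).
    (f): 93 − 47 = 46 < 52 [not met]
  Stage II.2 not carried; the licensee fails its burden.
The complainant prevails on this issue.
Per-issue: Issue I → licensee; Issue II → complainant. The complainant must prevail on every issue; overall, the licensee prevails.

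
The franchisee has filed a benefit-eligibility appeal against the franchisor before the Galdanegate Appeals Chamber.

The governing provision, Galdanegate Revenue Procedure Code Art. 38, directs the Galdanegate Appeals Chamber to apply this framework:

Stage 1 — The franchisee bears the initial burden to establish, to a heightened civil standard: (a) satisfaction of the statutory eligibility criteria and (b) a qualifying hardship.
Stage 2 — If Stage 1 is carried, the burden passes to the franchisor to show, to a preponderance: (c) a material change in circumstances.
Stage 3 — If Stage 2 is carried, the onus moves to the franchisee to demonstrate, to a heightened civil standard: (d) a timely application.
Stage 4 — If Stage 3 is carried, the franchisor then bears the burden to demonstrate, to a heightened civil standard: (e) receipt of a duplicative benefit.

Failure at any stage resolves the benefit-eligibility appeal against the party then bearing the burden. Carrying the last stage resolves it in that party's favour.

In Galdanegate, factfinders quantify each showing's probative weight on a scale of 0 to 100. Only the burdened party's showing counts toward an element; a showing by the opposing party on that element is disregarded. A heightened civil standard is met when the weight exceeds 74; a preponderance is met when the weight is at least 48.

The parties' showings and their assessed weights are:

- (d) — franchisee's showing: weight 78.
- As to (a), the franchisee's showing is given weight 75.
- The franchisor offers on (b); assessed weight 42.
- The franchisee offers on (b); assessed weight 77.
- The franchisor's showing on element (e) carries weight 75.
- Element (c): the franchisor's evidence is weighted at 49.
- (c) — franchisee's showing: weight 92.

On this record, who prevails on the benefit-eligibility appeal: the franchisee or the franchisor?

Stage 1 — burden on franchisee; standard: a heightened civil standard (weight exceeds 74).
    (a): 75 > 74 [met]
    (b): 77 (franchisor's 42 disregarded) > 74 [met]
  The franchisee carries Stage 1; the franchisor now bears the burden.
Stage 2 — burden on franchisor; standard: a preponderance (weight is at least 48).
    (c): 49 (franchisee's 92 disregarded) ≥ 48 [met]
  The franchisor carries Stage 2; the franchisee now bears the burden.
Stage 3 — burden on franchisee; standard: a heightened civil standard (weight exceeds 74).
    (d): 78 > 74 [met]
  Stage 3 is satisfied; the onus moves to the franchisor.
Stage 4 — burden on franchisor; standard: a heightened civil standard (weight exceeds 74).
    (e): 75 > 74 [met]
  The franchisor carries the last stage.
All stages carried — the franchisor prevails.

franchisor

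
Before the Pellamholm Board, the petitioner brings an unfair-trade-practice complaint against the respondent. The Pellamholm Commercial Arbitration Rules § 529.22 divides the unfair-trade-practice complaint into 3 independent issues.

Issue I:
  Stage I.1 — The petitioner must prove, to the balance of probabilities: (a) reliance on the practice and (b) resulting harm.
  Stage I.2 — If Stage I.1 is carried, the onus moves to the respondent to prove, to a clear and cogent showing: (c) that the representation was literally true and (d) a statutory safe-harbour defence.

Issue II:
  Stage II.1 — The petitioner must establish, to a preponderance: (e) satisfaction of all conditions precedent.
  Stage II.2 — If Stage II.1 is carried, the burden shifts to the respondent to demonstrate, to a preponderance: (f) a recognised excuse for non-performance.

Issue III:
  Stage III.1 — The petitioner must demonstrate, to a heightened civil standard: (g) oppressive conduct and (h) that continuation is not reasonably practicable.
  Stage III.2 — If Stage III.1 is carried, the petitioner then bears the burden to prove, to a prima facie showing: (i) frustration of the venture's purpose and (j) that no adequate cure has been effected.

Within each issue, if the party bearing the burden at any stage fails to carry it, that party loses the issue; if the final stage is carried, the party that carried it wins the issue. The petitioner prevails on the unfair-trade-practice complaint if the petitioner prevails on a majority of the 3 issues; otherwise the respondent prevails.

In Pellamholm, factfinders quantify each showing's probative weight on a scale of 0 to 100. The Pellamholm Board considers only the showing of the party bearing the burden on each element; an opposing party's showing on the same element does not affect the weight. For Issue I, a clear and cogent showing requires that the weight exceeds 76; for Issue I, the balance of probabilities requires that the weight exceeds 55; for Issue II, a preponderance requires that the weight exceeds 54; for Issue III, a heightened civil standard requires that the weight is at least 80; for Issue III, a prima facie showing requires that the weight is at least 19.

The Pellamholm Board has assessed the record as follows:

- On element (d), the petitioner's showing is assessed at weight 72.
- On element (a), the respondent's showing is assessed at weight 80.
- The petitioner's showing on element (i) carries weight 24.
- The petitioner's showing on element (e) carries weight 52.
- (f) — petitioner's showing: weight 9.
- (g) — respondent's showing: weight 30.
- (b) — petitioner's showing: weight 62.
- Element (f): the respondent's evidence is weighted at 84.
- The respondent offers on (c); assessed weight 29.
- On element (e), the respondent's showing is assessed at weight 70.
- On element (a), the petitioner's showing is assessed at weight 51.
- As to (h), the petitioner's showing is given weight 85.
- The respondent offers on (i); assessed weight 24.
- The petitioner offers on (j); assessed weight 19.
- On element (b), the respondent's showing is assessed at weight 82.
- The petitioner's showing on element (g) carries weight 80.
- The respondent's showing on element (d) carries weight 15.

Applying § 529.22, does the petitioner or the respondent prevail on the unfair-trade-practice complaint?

— Issue I —
Stage I.1 (petitioner, the balance of probabilities, weight exceeds 55): (a) 51 (respondent's 80 disregarded) ≤ 55 — fails; (b) 62 (respondent's 82 disregarded) > 55 — meets.
  Not every element is met, so the petitioner fails to carry Stage I.1.
The respondent prevails on this issue.
— Issue II —
Stage II.1 — burden on petitioner; standard: a preponderance (weight exceeds 54).
    (e): 52 (respondent's 70 disregarded) ≤ 54 [not met]
  Not every element is met, so the petitioner fails to carry Stage II.1.
So the respondent prevails on this issue.
— Issue III —
At Stage III.1 the petitioner must meet a heightened civil standard (weight is at least 80): on (g) the weight is 80 (the respondent's 30 is given no effect), which does reach 80, so (g) meets the standard; on (h) the weight is 85, ≥ 80, so (h) meets the standard.
  Stage III.1 carried; the burden remains with the petitioner.
At Stage III.2 the petitioner must meet a prima facie showing (weight is at least 19): on (i) the weight is 24 (the respondent's 24 is given no effect), ≥ 19, so (i) meets the standard; on (j) the weight is 19, which does reach 19, so (j) meets the standard.
  The petitioner carries the last stage.
With every stage satisfied, the petitioner prevails on this issue.
Per-issue: Issue I → respondent; Issue II → respondent; Issue III → petitioner. The petitioner must prevail on a majority of issues; overall, the respondent prevails.

respondent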